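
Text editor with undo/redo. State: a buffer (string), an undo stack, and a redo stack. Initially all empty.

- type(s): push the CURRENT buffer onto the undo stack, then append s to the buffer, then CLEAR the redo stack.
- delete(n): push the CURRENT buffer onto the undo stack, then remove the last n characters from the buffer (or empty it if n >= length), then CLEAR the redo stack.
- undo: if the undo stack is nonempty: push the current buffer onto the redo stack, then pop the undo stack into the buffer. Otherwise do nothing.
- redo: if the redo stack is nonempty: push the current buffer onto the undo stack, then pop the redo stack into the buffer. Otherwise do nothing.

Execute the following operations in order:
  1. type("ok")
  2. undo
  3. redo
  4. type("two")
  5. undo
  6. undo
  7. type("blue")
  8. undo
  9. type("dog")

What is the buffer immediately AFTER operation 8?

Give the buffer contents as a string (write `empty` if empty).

After op 1 (type): buf='ok' undo_depth=1 redo_depth=0
After op 2 (undo): buf='(empty)' undo_depth=0 redo_depth=1
After op 3 (redo): buf='ok' undo_depth=1 redo_depth=0
After op 4 (type): buf='oktwo' undo_depth=2 redo_depth=0
After op 5 (undo): buf='ok' undo_depth=1 redo_depth=1
After op 6 (undo): buf='(empty)' undo_depth=0 redo_depth=2
After op 7 (type): buf='blue' undo_depth=1 redo_depth=0
After op 8 (undo): buf='(empty)' undo_depth=0 redo_depth=1

Answer: empty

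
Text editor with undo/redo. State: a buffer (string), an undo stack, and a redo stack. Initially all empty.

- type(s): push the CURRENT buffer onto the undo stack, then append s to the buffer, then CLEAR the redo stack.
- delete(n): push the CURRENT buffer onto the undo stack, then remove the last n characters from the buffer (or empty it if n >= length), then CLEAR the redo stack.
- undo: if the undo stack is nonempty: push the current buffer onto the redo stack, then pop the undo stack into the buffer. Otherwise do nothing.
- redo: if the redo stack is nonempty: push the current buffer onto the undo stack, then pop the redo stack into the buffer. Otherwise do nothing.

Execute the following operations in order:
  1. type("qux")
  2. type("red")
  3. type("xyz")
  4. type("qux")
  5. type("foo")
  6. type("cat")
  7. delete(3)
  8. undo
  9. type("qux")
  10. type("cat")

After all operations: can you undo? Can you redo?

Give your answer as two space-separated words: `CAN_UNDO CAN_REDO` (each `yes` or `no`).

Answer: yes no

Derivation:
After op 1 (type): buf='qux' undo_depth=1 redo_depth=0
After op 2 (type): buf='quxred' undo_depth=2 redo_depth=0
After op 3 (type): buf='quxredxyz' undo_depth=3 redo_depth=0
After op 4 (type): buf='quxredxyzqux' undo_depth=4 redo_depth=0
After op 5 (type): buf='quxredxyzquxfoo' undo_depth=5 redo_depth=0
After op 6 (type): buf='quxredxyzquxfoocat' undo_depth=6 redo_depth=0
After op 7 (delete): buf='quxredxyzquxfoo' undo_depth=7 redo_depth=0
After op 8 (undo): buf='quxredxyzquxfoocat' undo_depth=6 redo_depth=1
After op 9 (type): buf='quxredxyzquxfoocatqux' undo_depth=7 redo_depth=0
After op 10 (type): buf='quxredxyzquxfoocatquxcat' undo_depth=8 redo_depth=0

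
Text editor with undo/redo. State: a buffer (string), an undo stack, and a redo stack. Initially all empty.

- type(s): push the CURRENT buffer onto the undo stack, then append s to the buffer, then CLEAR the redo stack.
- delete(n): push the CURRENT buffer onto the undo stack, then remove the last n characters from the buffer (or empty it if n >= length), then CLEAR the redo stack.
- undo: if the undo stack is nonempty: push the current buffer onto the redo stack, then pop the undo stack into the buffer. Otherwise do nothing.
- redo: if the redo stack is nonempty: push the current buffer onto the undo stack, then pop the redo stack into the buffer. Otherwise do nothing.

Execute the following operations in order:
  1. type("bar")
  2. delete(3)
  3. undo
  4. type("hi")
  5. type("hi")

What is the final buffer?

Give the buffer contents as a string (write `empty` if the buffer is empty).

After op 1 (type): buf='bar' undo_depth=1 redo_depth=0
After op 2 (delete): buf='(empty)' undo_depth=2 redo_depth=0
After op 3 (undo): buf='bar' undo_depth=1 redo_depth=1
After op 4 (type): buf='barhi' undo_depth=2 redo_depth=0
After op 5 (type): buf='barhihi' undo_depth=3 redo_depth=0

Answer: barhihi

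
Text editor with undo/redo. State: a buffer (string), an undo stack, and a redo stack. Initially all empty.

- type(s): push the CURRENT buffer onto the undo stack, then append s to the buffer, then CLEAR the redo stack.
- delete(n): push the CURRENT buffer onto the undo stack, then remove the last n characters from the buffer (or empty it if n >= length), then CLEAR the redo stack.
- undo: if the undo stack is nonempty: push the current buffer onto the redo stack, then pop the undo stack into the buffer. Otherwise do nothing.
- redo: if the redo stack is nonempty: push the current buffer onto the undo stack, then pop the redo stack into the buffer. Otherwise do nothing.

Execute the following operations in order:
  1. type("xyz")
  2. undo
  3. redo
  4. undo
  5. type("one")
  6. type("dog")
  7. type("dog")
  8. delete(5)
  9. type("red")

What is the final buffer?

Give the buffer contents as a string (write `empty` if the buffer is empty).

After op 1 (type): buf='xyz' undo_depth=1 redo_depth=0
After op 2 (undo): buf='(empty)' undo_depth=0 redo_depth=1
After op 3 (redo): buf='xyz' undo_depth=1 redo_depth=0
After op 4 (undo): buf='(empty)' undo_depth=0 redo_depth=1
After op 5 (type): buf='one' undo_depth=1 redo_depth=0
After op 6 (type): buf='onedog' undo_depth=2 redo_depth=0
After op 7 (type): buf='onedogdog' undo_depth=3 redo_depth=0
After op 8 (delete): buf='oned' undo_depth=4 redo_depth=0
After op 9 (type): buf='onedred' undo_depth=5 redo_depth=0

Answer: onedred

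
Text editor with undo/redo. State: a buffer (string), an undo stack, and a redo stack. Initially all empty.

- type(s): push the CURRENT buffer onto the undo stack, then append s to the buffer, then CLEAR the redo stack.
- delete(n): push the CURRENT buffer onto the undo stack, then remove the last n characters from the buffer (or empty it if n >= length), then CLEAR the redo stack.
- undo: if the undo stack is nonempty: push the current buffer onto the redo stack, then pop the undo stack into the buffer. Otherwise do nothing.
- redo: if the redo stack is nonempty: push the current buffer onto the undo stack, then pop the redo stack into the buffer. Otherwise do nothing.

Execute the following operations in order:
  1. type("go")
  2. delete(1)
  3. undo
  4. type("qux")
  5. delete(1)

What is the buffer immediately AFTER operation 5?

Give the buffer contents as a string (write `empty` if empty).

Answer: goqu

Derivation:
After op 1 (type): buf='go' undo_depth=1 redo_depth=0
After op 2 (delete): buf='g' undo_depth=2 redo_depth=0
After op 3 (undo): buf='go' undo_depth=1 redo_depth=1
After op 4 (type): buf='goqux' undo_depth=2 redo_depth=0
After op 5 (delete): buf='goqu' undo_depth=3 redo_depth=0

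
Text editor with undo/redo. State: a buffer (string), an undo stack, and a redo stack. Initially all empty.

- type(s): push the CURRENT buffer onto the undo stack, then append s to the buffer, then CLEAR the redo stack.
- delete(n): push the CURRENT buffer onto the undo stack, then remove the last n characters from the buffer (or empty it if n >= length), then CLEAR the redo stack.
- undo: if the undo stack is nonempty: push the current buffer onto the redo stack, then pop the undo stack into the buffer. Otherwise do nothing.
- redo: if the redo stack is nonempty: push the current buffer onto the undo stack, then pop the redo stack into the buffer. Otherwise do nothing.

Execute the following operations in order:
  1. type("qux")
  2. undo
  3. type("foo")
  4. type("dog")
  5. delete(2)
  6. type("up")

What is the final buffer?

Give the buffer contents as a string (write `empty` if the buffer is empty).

Answer: foodup

Derivation:
After op 1 (type): buf='qux' undo_depth=1 redo_depth=0
After op 2 (undo): buf='(empty)' undo_depth=0 redo_depth=1
After op 3 (type): buf='foo' undo_depth=1 redo_depth=0
After op 4 (type): buf='foodog' undo_depth=2 redo_depth=0
After op 5 (delete): buf='food' undo_depth=3 redo_depth=0
After op 6 (type): buf='foodup' undo_depth=4 redo_depth=0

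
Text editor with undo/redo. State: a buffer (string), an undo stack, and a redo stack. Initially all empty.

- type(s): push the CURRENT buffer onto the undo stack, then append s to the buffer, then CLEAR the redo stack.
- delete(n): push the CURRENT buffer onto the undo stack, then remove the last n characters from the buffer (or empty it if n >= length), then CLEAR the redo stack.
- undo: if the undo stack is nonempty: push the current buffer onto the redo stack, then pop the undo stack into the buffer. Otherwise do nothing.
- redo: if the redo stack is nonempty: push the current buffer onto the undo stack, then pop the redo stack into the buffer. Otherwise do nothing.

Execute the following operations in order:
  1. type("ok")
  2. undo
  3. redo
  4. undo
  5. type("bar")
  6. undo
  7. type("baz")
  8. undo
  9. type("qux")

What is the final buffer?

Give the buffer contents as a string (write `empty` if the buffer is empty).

Answer: qux

Derivation:
After op 1 (type): buf='ok' undo_depth=1 redo_depth=0
After op 2 (undo): buf='(empty)' undo_depth=0 redo_depth=1
After op 3 (redo): buf='ok' undo_depth=1 redo_depth=0
After op 4 (undo): buf='(empty)' undo_depth=0 redo_depth=1
After op 5 (type): buf='bar' undo_depth=1 redo_depth=0
After op 6 (undo): buf='(empty)' undo_depth=0 redo_depth=1
After op 7 (type): buf='baz' undo_depth=1 redo_depth=0
After op 8 (undo): buf='(empty)' undo_depth=0 redo_depth=1
After op 9 (type): buf='qux' undo_depth=1 redo_depth=0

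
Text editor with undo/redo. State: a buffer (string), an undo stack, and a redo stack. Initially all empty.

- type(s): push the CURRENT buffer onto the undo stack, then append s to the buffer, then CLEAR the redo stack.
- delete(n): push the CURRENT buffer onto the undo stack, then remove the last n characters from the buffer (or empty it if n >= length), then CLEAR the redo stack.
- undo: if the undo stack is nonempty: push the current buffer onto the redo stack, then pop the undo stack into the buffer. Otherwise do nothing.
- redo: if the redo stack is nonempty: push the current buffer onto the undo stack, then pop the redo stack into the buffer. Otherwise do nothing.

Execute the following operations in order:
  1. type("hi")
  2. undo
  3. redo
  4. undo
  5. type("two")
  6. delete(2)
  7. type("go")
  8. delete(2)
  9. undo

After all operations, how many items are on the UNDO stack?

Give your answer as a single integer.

After op 1 (type): buf='hi' undo_depth=1 redo_depth=0
After op 2 (undo): buf='(empty)' undo_depth=0 redo_depth=1
After op 3 (redo): buf='hi' undo_depth=1 redo_depth=0
After op 4 (undo): buf='(empty)' undo_depth=0 redo_depth=1
After op 5 (type): buf='two' undo_depth=1 redo_depth=0
After op 6 (delete): buf='t' undo_depth=2 redo_depth=0
After op 7 (type): buf='tgo' undo_depth=3 redo_depth=0
After op 8 (delete): buf='t' undo_depth=4 redo_depth=0
After op 9 (undo): buf='tgo' undo_depth=3 redo_depth=1

Answer: 3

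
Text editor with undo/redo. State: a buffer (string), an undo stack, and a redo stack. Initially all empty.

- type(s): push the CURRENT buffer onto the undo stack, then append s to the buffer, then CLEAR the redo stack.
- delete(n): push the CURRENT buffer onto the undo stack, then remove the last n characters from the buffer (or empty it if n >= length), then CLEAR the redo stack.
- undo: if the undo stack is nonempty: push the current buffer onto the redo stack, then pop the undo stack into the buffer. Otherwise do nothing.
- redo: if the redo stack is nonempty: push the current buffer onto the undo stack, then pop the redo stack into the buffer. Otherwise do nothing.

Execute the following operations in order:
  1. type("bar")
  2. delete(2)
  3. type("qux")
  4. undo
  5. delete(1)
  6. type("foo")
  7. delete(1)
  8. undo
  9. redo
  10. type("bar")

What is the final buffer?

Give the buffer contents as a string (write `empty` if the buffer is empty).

Answer: fobar

Derivation:
After op 1 (type): buf='bar' undo_depth=1 redo_depth=0
After op 2 (delete): buf='b' undo_depth=2 redo_depth=0
After op 3 (type): buf='bqux' undo_depth=3 redo_depth=0
After op 4 (undo): buf='b' undo_depth=2 redo_depth=1
After op 5 (delete): buf='(empty)' undo_depth=3 redo_depth=0
After op 6 (type): buf='foo' undo_depth=4 redo_depth=0
After op 7 (delete): buf='fo' undo_depth=5 redo_depth=0
After op 8 (undo): buf='foo' undo_depth=4 redo_depth=1
After op 9 (redo): buf='fo' undo_depth=5 redo_depth=0
After op 10 (type): buf='fobar' undo_depth=6 redo_depth=0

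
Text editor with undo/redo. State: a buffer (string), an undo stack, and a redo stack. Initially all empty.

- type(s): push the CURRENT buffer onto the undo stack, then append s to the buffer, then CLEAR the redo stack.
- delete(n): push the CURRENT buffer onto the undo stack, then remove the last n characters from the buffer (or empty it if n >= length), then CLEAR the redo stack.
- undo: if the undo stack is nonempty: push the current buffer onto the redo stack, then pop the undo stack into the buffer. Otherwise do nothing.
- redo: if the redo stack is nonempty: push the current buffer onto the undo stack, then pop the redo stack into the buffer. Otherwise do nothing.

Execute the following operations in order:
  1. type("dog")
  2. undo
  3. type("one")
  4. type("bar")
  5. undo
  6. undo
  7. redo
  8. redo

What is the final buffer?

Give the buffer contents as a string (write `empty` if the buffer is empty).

After op 1 (type): buf='dog' undo_depth=1 redo_depth=0
After op 2 (undo): buf='(empty)' undo_depth=0 redo_depth=1
After op 3 (type): buf='one' undo_depth=1 redo_depth=0
After op 4 (type): buf='onebar' undo_depth=2 redo_depth=0
After op 5 (undo): buf='one' undo_depth=1 redo_depth=1
After op 6 (undo): buf='(empty)' undo_depth=0 redo_depth=2
After op 7 (redo): buf='one' undo_depth=1 redo_depth=1
After op 8 (redo): buf='onebar' undo_depth=2 redo_depth=0

Answer: onebar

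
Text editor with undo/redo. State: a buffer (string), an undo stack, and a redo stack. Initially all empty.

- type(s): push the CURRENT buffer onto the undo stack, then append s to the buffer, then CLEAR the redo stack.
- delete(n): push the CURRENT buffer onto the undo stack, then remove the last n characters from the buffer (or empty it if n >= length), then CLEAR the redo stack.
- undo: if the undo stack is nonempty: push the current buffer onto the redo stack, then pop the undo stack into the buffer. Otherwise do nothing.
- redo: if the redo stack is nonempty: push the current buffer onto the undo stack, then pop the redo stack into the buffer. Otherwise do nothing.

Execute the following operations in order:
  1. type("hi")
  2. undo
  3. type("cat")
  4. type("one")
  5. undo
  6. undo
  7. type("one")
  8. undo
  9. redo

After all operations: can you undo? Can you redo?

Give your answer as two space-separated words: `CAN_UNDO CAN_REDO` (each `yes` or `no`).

After op 1 (type): buf='hi' undo_depth=1 redo_depth=0
After op 2 (undo): buf='(empty)' undo_depth=0 redo_depth=1
After op 3 (type): buf='cat' undo_depth=1 redo_depth=0
After op 4 (type): buf='catone' undo_depth=2 redo_depth=0
After op 5 (undo): buf='cat' undo_depth=1 redo_depth=1
After op 6 (undo): buf='(empty)' undo_depth=0 redo_depth=2
After op 7 (type): buf='one' undo_depth=1 redo_depth=0
After op 8 (undo): buf='(empty)' undo_depth=0 redo_depth=1
After op 9 (redo): buf='one' undo_depth=1 redo_depth=0

Answer: yes no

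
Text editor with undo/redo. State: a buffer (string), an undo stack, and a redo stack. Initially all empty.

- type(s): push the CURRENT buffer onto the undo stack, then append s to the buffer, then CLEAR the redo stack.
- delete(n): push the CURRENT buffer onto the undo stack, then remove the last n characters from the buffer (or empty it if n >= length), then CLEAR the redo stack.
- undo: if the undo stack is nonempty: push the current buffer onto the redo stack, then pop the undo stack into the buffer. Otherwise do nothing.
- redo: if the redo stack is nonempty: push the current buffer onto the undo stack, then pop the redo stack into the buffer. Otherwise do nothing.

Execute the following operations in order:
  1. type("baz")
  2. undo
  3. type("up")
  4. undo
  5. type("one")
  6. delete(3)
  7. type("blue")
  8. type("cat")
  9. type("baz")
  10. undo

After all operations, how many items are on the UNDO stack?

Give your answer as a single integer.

Answer: 4

Derivation:
After op 1 (type): buf='baz' undo_depth=1 redo_depth=0
After op 2 (undo): buf='(empty)' undo_depth=0 redo_depth=1
After op 3 (type): buf='up' undo_depth=1 redo_depth=0
After op 4 (undo): buf='(empty)' undo_depth=0 redo_depth=1
After op 5 (type): buf='one' undo_depth=1 redo_depth=0
After op 6 (delete): buf='(empty)' undo_depth=2 redo_depth=0
After op 7 (type): buf='blue' undo_depth=3 redo_depth=0
After op 8 (type): buf='bluecat' undo_depth=4 redo_depth=0
After op 9 (type): buf='bluecatbaz' undo_depth=5 redo_depth=0
After op 10 (undo): buf='bluecat' undo_depth=4 redo_depth=1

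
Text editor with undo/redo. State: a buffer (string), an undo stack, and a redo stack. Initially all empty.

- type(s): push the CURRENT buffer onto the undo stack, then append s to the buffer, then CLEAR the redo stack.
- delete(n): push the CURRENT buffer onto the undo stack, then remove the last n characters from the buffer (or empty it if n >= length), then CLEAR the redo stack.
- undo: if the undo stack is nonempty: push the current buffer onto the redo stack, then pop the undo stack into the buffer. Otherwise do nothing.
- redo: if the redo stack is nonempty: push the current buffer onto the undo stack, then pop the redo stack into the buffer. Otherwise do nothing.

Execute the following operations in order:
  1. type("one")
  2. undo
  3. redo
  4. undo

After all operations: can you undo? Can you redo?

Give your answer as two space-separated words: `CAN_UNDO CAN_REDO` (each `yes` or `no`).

After op 1 (type): buf='one' undo_depth=1 redo_depth=0
After op 2 (undo): buf='(empty)' undo_depth=0 redo_depth=1
After op 3 (redo): buf='one' undo_depth=1 redo_depth=0
After op 4 (undo): buf='(empty)' undo_depth=0 redo_depth=1

Answer: no yes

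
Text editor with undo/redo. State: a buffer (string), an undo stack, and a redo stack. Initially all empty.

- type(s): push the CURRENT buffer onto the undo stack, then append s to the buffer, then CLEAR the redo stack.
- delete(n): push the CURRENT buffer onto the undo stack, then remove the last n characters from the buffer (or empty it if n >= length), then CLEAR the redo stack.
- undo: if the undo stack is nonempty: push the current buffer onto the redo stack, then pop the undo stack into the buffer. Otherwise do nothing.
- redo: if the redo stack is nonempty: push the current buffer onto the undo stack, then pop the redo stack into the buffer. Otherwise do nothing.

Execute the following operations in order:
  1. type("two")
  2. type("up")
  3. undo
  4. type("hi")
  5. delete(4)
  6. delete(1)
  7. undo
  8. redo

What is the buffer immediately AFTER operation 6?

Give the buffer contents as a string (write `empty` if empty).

After op 1 (type): buf='two' undo_depth=1 redo_depth=0
After op 2 (type): buf='twoup' undo_depth=2 redo_depth=0
After op 3 (undo): buf='two' undo_depth=1 redo_depth=1
After op 4 (type): buf='twohi' undo_depth=2 redo_depth=0
After op 5 (delete): buf='t' undo_depth=3 redo_depth=0
After op 6 (delete): buf='(empty)' undo_depth=4 redo_depth=0

Answer: empty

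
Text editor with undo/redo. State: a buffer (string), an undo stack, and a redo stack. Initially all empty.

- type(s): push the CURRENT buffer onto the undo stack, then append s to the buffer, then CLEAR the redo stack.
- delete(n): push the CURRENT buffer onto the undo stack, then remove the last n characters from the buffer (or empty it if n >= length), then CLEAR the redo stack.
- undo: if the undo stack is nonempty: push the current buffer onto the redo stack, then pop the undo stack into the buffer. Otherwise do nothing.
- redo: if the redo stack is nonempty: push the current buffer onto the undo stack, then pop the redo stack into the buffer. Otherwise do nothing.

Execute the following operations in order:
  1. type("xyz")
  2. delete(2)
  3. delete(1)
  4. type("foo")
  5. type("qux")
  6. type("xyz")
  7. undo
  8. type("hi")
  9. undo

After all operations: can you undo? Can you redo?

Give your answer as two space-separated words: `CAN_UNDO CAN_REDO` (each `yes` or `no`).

After op 1 (type): buf='xyz' undo_depth=1 redo_depth=0
After op 2 (delete): buf='x' undo_depth=2 redo_depth=0
After op 3 (delete): buf='(empty)' undo_depth=3 redo_depth=0
After op 4 (type): buf='foo' undo_depth=4 redo_depth=0
After op 5 (type): buf='fooqux' undo_depth=5 redo_depth=0
After op 6 (type): buf='fooquxxyz' undo_depth=6 redo_depth=0
After op 7 (undo): buf='fooqux' undo_depth=5 redo_depth=1
After op 8 (type): buf='fooquxhi' undo_depth=6 redo_depth=0
After op 9 (undo): buf='fooqux' undo_depth=5 redo_depth=1

Answer: yes yes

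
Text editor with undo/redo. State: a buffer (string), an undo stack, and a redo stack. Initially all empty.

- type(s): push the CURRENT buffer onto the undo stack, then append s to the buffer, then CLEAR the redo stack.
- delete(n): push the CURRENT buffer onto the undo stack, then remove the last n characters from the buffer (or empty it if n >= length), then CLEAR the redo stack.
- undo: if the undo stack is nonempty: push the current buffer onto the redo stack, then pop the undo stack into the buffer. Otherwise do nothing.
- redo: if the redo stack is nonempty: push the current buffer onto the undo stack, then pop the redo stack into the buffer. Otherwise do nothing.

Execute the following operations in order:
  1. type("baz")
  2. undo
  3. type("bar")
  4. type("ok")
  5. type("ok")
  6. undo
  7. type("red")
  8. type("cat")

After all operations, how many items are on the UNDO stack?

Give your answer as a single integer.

After op 1 (type): buf='baz' undo_depth=1 redo_depth=0
After op 2 (undo): buf='(empty)' undo_depth=0 redo_depth=1
After op 3 (type): buf='bar' undo_depth=1 redo_depth=0
After op 4 (type): buf='barok' undo_depth=2 redo_depth=0
After op 5 (type): buf='barokok' undo_depth=3 redo_depth=0
After op 6 (undo): buf='barok' undo_depth=2 redo_depth=1
After op 7 (type): buf='barokred' undo_depth=3 redo_depth=0
After op 8 (type): buf='barokredcat' undo_depth=4 redo_depth=0

Answer: 4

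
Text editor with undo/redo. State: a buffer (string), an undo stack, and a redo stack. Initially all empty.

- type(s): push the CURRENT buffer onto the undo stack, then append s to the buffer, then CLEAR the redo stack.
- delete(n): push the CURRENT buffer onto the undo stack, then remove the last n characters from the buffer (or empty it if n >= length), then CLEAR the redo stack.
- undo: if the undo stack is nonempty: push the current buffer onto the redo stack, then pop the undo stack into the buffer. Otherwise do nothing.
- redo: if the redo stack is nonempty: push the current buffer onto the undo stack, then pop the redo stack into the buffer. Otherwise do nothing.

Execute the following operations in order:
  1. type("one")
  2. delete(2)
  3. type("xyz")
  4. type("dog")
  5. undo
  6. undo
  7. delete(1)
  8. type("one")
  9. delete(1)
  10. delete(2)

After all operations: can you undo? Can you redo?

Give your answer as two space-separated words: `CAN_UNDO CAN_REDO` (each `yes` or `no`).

Answer: yes no

Derivation:
After op 1 (type): buf='one' undo_depth=1 redo_depth=0
After op 2 (delete): buf='o' undo_depth=2 redo_depth=0
After op 3 (type): buf='oxyz' undo_depth=3 redo_depth=0
After op 4 (type): buf='oxyzdog' undo_depth=4 redo_depth=0
After op 5 (undo): buf='oxyz' undo_depth=3 redo_depth=1
After op 6 (undo): buf='o' undo_depth=2 redo_depth=2
After op 7 (delete): buf='(empty)' undo_depth=3 redo_depth=0
After op 8 (type): buf='one' undo_depth=4 redo_depth=0
After op 9 (delete): buf='on' undo_depth=5 redo_depth=0
After op 10 (delete): buf='(empty)' undo_depth=6 redo_depth=0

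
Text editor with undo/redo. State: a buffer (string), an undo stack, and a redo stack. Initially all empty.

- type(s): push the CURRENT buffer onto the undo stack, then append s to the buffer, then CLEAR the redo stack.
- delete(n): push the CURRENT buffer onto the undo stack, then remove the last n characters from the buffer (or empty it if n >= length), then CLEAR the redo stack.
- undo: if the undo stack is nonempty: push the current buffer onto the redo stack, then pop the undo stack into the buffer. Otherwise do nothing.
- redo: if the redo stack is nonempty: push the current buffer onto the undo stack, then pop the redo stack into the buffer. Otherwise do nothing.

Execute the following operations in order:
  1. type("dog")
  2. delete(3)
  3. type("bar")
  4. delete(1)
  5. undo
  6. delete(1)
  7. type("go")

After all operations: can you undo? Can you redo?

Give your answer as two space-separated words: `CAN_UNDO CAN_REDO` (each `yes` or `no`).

Answer: yes no

Derivation:
After op 1 (type): buf='dog' undo_depth=1 redo_depth=0
After op 2 (delete): buf='(empty)' undo_depth=2 redo_depth=0
After op 3 (type): buf='bar' undo_depth=3 redo_depth=0
After op 4 (delete): buf='ba' undo_depth=4 redo_depth=0
After op 5 (undo): buf='bar' undo_depth=3 redo_depth=1
After op 6 (delete): buf='ba' undo_depth=4 redo_depth=0
After op 7 (type): buf='bago' undo_depth=5 redo_depth=0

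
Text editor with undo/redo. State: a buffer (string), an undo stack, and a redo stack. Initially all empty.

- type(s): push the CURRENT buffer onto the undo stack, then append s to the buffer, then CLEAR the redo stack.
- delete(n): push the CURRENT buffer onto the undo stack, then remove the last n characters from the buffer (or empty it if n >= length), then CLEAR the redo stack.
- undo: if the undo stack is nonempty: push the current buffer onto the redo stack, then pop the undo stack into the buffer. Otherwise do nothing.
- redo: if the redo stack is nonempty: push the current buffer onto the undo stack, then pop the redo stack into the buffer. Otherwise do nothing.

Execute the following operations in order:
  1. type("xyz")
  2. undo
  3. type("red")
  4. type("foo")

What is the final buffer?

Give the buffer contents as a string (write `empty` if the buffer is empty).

Answer: redfoo

Derivation:
After op 1 (type): buf='xyz' undo_depth=1 redo_depth=0
After op 2 (undo): buf='(empty)' undo_depth=0 redo_depth=1
After op 3 (type): buf='red' undo_depth=1 redo_depth=0
After op 4 (type): buf='redfoo' undo_depth=2 redo_depth=0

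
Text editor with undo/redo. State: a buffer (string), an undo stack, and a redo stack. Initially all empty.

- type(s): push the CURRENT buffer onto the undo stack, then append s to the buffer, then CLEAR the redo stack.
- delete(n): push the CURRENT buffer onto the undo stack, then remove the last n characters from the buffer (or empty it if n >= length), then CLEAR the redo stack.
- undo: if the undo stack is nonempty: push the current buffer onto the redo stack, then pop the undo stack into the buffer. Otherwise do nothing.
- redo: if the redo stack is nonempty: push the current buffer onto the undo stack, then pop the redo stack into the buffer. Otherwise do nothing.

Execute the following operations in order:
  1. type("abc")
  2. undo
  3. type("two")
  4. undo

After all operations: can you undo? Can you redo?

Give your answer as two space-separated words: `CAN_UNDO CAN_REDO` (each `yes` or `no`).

Answer: no yes

Derivation:
After op 1 (type): buf='abc' undo_depth=1 redo_depth=0
After op 2 (undo): buf='(empty)' undo_depth=0 redo_depth=1
After op 3 (type): buf='two' undo_depth=1 redo_depth=0
After op 4 (undo): buf='(empty)' undo_depth=0 redo_depth=1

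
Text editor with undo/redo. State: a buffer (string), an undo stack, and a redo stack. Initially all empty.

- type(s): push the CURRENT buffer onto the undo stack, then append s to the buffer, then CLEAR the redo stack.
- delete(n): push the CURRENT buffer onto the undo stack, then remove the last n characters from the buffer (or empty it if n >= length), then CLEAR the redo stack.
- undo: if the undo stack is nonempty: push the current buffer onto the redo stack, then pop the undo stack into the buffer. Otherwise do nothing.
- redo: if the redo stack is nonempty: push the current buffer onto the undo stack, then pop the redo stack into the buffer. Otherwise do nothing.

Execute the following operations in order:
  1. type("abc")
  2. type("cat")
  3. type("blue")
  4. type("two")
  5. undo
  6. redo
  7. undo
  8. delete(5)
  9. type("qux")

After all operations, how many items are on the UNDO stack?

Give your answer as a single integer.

Answer: 5

Derivation:
After op 1 (type): buf='abc' undo_depth=1 redo_depth=0
After op 2 (type): buf='abccat' undo_depth=2 redo_depth=0
After op 3 (type): buf='abccatblue' undo_depth=3 redo_depth=0
After op 4 (type): buf='abccatbluetwo' undo_depth=4 redo_depth=0
After op 5 (undo): buf='abccatblue' undo_depth=3 redo_depth=1
After op 6 (redo): buf='abccatbluetwo' undo_depth=4 redo_depth=0
After op 7 (undo): buf='abccatblue' undo_depth=3 redo_depth=1
After op 8 (delete): buf='abcca' undo_depth=4 redo_depth=0
After op 9 (type): buf='abccaqux' undo_depth=5 redo_depth=0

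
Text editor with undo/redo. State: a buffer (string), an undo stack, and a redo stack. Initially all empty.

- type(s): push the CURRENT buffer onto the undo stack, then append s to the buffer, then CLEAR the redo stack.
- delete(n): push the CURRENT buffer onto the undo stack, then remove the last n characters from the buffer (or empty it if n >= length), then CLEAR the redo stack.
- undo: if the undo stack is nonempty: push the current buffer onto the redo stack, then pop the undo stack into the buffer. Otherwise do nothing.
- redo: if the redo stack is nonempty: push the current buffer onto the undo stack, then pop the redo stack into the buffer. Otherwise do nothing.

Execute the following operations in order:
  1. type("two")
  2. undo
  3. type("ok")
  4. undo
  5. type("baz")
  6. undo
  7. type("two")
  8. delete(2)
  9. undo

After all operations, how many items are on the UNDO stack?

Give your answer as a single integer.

Answer: 1

Derivation:
After op 1 (type): buf='two' undo_depth=1 redo_depth=0
After op 2 (undo): buf='(empty)' undo_depth=0 redo_depth=1
After op 3 (type): buf='ok' undo_depth=1 redo_depth=0
After op 4 (undo): buf='(empty)' undo_depth=0 redo_depth=1
After op 5 (type): buf='baz' undo_depth=1 redo_depth=0
After op 6 (undo): buf='(empty)' undo_depth=0 redo_depth=1
After op 7 (type): buf='two' undo_depth=1 redo_depth=0
After op 8 (delete): buf='t' undo_depth=2 redo_depth=0
After op 9 (undo): buf='two' undo_depth=1 redo_depth=1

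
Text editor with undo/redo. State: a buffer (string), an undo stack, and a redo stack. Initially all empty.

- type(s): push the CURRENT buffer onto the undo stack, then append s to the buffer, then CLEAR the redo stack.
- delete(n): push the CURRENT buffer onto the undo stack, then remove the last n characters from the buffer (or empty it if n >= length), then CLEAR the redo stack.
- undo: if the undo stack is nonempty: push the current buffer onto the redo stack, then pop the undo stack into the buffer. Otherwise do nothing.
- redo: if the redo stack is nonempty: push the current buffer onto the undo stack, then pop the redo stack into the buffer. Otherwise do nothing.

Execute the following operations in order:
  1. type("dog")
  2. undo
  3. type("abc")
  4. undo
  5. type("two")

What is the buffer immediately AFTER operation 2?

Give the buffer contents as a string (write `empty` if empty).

Answer: empty

Derivation:
After op 1 (type): buf='dog' undo_depth=1 redo_depth=0
After op 2 (undo): buf='(empty)' undo_depth=0 redo_depth=1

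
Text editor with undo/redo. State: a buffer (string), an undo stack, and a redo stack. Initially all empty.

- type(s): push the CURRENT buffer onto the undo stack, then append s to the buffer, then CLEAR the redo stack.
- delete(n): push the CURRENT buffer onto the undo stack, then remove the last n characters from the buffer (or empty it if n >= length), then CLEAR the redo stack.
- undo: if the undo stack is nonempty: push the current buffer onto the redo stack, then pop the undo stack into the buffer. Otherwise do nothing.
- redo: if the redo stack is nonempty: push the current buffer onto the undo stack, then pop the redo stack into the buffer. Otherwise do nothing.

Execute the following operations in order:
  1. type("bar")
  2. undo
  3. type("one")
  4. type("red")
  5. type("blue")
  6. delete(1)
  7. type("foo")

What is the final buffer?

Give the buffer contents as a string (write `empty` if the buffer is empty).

Answer: oneredblufoo

Derivation:
After op 1 (type): buf='bar' undo_depth=1 redo_depth=0
After op 2 (undo): buf='(empty)' undo_depth=0 redo_depth=1
After op 3 (type): buf='one' undo_depth=1 redo_depth=0
After op 4 (type): buf='onered' undo_depth=2 redo_depth=0
After op 5 (type): buf='oneredblue' undo_depth=3 redo_depth=0
After op 6 (delete): buf='oneredblu' undo_depth=4 redo_depth=0
After op 7 (type): buf='oneredblufoo' undo_depth=5 redo_depth=0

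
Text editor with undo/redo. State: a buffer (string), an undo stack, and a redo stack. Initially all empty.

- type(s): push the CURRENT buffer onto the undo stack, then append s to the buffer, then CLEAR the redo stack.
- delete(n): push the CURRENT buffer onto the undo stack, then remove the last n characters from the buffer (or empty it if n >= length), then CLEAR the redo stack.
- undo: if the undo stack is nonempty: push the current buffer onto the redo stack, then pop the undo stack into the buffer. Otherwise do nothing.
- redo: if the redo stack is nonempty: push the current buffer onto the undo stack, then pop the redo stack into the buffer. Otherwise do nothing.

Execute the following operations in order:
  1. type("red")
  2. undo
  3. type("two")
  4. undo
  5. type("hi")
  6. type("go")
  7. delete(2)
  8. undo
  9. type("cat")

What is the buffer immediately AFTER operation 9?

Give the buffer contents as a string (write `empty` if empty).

After op 1 (type): buf='red' undo_depth=1 redo_depth=0
After op 2 (undo): buf='(empty)' undo_depth=0 redo_depth=1
After op 3 (type): buf='two' undo_depth=1 redo_depth=0
After op 4 (undo): buf='(empty)' undo_depth=0 redo_depth=1
After op 5 (type): buf='hi' undo_depth=1 redo_depth=0
After op 6 (type): buf='higo' undo_depth=2 redo_depth=0
After op 7 (delete): buf='hi' undo_depth=3 redo_depth=0
After op 8 (undo): buf='higo' undo_depth=2 redo_depth=1
After op 9 (type): buf='higocat' undo_depth=3 redo_depth=0

Answer: higocat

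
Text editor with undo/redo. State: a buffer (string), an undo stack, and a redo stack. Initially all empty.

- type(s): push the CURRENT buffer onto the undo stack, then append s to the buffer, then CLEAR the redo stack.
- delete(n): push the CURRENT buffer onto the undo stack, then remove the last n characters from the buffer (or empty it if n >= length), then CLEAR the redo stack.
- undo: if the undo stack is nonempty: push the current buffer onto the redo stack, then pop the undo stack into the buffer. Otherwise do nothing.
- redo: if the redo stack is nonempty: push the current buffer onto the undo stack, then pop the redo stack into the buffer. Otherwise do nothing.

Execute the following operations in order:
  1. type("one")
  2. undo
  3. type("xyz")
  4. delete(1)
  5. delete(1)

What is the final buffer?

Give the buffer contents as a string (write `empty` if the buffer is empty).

After op 1 (type): buf='one' undo_depth=1 redo_depth=0
After op 2 (undo): buf='(empty)' undo_depth=0 redo_depth=1
After op 3 (type): buf='xyz' undo_depth=1 redo_depth=0
After op 4 (delete): buf='xy' undo_depth=2 redo_depth=0
After op 5 (delete): buf='x' undo_depth=3 redo_depth=0

Answer: x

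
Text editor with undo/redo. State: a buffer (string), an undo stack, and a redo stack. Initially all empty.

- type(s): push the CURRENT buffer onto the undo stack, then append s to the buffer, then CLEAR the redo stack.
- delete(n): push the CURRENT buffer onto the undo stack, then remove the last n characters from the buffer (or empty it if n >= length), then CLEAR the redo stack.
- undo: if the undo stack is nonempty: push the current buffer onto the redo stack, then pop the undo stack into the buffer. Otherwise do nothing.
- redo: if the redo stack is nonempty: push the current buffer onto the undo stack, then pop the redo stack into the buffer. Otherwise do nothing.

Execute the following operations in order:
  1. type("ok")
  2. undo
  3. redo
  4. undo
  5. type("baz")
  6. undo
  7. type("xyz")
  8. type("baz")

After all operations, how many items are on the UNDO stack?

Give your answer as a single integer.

After op 1 (type): buf='ok' undo_depth=1 redo_depth=0
After op 2 (undo): buf='(empty)' undo_depth=0 redo_depth=1
After op 3 (redo): buf='ok' undo_depth=1 redo_depth=0
After op 4 (undo): buf='(empty)' undo_depth=0 redo_depth=1
After op 5 (type): buf='baz' undo_depth=1 redo_depth=0
After op 6 (undo): buf='(empty)' undo_depth=0 redo_depth=1
After op 7 (type): buf='xyz' undo_depth=1 redo_depth=0
After op 8 (type): buf='xyzbaz' undo_depth=2 redo_depth=0

Answer: 2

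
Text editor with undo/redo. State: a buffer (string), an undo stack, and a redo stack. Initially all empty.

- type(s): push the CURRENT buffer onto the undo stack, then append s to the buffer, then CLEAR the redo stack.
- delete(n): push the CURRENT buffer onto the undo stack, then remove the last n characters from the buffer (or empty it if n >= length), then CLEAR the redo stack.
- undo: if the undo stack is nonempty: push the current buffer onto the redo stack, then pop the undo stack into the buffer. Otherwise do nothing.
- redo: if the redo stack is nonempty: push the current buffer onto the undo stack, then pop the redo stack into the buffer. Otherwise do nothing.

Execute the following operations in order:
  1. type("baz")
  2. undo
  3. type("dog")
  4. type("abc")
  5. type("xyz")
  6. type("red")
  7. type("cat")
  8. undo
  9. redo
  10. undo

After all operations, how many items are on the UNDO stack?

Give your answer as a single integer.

Answer: 4

Derivation:
After op 1 (type): buf='baz' undo_depth=1 redo_depth=0
After op 2 (undo): buf='(empty)' undo_depth=0 redo_depth=1
After op 3 (type): buf='dog' undo_depth=1 redo_depth=0
After op 4 (type): buf='dogabc' undo_depth=2 redo_depth=0
After op 5 (type): buf='dogabcxyz' undo_depth=3 redo_depth=0
After op 6 (type): buf='dogabcxyzred' undo_depth=4 redo_depth=0
After op 7 (type): buf='dogabcxyzredcat' undo_depth=5 redo_depth=0
After op 8 (undo): buf='dogabcxyzred' undo_depth=4 redo_depth=1
After op 9 (redo): buf='dogabcxyzredcat' undo_depth=5 redo_depth=0
After op 10 (undo): buf='dogabcxyzred' undo_depth=4 redo_depth=1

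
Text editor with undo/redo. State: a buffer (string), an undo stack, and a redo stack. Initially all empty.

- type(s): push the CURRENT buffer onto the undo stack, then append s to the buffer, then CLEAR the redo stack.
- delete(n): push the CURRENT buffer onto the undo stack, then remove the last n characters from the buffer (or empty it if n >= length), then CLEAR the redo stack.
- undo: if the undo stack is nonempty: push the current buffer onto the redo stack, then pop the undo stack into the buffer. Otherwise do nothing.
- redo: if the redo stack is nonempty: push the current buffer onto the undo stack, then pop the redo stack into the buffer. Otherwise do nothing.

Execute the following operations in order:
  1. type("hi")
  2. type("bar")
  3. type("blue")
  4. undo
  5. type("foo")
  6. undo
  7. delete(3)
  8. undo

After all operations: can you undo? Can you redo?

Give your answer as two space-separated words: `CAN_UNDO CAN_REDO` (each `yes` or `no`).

After op 1 (type): buf='hi' undo_depth=1 redo_depth=0
After op 2 (type): buf='hibar' undo_depth=2 redo_depth=0
After op 3 (type): buf='hibarblue' undo_depth=3 redo_depth=0
After op 4 (undo): buf='hibar' undo_depth=2 redo_depth=1
After op 5 (type): buf='hibarfoo' undo_depth=3 redo_depth=0
After op 6 (undo): buf='hibar' undo_depth=2 redo_depth=1
After op 7 (delete): buf='hi' undo_depth=3 redo_depth=0
After op 8 (undo): buf='hibar' undo_depth=2 redo_depth=1

Answer: yes yes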